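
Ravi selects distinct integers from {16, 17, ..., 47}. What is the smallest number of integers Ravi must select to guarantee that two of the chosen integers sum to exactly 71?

21

Two chosen integers sum to 71 exactly when both halves of some pair {x, 71−x} with 24 ≤ x ≤ 71−x ≤ 47 are chosen — 12 such pairs.
The remaining 8 elements (those with no distinct partner in range) can never complete a 71-sum, so the worst case takes all of them and one from each pair: 8 + 12 = 20.
The 21st integer has to be the second member of some pair, so 20 + 1 = 21.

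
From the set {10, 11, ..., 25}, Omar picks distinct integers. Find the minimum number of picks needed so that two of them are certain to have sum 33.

10

A set avoiding the sum 33 can contain at most one of each pair {x, 33−x}, plus the 2 elements whose complement lies outside the range.
The integers 17, …, 25 (9 of them) are such a set: any two sum to at least 17+18 = 35 > 33.
Any 10th integer completes one of the 7 pairs, so 10 choices force a sum of 33.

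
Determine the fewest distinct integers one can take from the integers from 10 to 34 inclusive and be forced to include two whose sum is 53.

18

Two chosen integers sum to 53 exactly when both halves of some pair {x, 53−x} with 19 ≤ x ≤ 53−x ≤ 34 are chosen — 8 such pairs.
The remaining 9 elements (those with no distinct partner in range) can never complete a 53-sum, so the worst case takes all of them and one from each pair: 9 + 8 = 17.
By pigeonhole, the 18th integer has to be the second member of some pair, so 17 + 1 = 18.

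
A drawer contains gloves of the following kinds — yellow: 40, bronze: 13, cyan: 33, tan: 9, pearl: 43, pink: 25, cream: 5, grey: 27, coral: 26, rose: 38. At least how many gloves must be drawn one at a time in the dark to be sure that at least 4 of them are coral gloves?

In the worst case for collecting coral gloves, every non-coral glove comes out first.
There are 40 + 13 + 33 + 9 + 43 + 25 + 5 + 27 + 38 = 233 non-coral gloves altogether.
After those, each further glove must be coral, so 233 + 4 = 237 draws guarantee 4 coral gloves.

237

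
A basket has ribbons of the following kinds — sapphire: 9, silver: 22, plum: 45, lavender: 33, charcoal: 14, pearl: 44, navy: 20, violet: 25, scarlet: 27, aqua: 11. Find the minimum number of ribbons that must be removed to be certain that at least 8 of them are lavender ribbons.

In the worst case for collecting lavender ribbons, every non-lavender ribbon comes out first.
There are 9 + 22 + 45 + 14 + 44 + 20 + 25 + 27 + 11 = 217 non-lavender ribbons altogether.
After those, each further ribbon must be lavender, so 217 + 8 = 225 draws guarantee 8 lavender ribbons.

225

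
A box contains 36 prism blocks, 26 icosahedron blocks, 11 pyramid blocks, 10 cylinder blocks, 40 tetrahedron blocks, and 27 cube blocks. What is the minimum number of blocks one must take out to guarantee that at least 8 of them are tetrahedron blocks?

In the worst case for collecting tetrahedron blocks, every non-tetrahedron block comes out first.
There are 36 + 26 + 11 + 10 + 27 = 110 non-tetrahedron blocks altogether.
After those, each further block must be tetrahedron, so 110 + 8 = 118 draws guarantee 8 tetrahedron blocks.

118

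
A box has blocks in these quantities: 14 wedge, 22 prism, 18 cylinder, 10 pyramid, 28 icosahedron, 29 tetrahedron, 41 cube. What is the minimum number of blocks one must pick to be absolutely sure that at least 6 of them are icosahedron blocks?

In the worst case for collecting icosahedron blocks, every non-icosahedron block comes out first.
There are 14 + 22 + 18 + 10 + 29 + 41 = 134 non-icosahedron blocks altogether.
After those, each further block must be icosahedron, so 134 + 6 = 140 draws guarantee 6 icosahedron blocks.

140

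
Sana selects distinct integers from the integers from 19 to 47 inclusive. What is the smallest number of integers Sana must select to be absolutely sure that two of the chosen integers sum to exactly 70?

A set avoiding the sum 70 can contain at most one of each pair {x, 70−x}, plus the 5 elements whose complement lies outside the range or equal to its own complement.
The integers 19, …, 35 (17 of them) are such a set: any two sum to at least 19+20 = 39 and at most 34+35 = 69 < 70.
Pigeonhole: any 18th integer completes one of the 12 pairs, so 18 choices force a sum of 70.

18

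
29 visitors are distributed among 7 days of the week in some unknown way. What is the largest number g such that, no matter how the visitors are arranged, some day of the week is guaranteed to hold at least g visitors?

By the pigeonhole principle, the 7 days of the week are the holes and the 29 visitors are the pigeons.
If every day of the week held at most 4 visitors, the total would be at most 7 × 4 = 28, which is less than 29.
So some day of the week holds at least ⌈29/7⌉ = 5 visitors.

5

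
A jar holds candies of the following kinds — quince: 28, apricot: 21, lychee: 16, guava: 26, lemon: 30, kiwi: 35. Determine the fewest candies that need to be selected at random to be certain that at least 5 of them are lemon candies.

In the worst case for collecting lemon candies, every non-lemon candy comes out first.
There are 28 + 21 + 16 + 26 + 35 = 126 non-lemon candies altogether.
After those, each further candy must be lemon, so 126 + 5 = 131 draws guarantee 5 lemon candies.

131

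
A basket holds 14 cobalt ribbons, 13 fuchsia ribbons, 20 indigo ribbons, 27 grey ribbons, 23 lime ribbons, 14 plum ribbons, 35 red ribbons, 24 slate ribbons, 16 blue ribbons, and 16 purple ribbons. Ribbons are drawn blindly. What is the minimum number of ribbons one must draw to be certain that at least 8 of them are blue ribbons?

In the worst case for collecting blue ribbons, every non-blue ribbon comes out first.
There are 14 + 13 + 20 + 27 + 23 + 14 + 35 + 24 + 16 = 186 non-blue ribbons altogether.
After those, each further ribbon must be blue, so 186 + 8 = 194 draws guarantee 8 blue ribbons.

194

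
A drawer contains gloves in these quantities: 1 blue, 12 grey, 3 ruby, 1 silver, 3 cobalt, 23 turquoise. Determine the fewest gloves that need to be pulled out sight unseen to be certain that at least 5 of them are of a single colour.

17

Put each drawn glove into a box by colour. The largest draw with every box below 5 takes min(count, 4) from each colour; colours with fewer than 4 contribute all they have.
Σ min(cᵢ, 4) = 1 + 4 + 3 + 1 + 3 + 4 = 16.
Draw number 16 + 1 = 17 must push one box to 5.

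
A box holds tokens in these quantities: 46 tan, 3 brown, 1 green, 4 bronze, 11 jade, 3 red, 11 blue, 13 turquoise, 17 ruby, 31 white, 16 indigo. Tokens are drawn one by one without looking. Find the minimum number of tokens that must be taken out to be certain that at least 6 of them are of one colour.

An adversary could hand out at most 5 tokens per colour (4 colours run out sooner): 5 + 3 + 1 + 4 + 5 + 3 + 5 + 5 + 5 + 5 + 5 = 46 tokens and still no colour has 6.
By the pigeonhole principle, one more token lands in a colour already at 5, so 47 draws are enough and 46 are not.

47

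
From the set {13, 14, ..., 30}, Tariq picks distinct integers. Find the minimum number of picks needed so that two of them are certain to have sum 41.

11

Group the elements by complementary pair {x, 41−x}: {13,28}, {14,27}, {15,26}, …, giving 8 two-element pairs and 2 integers whose partner 41−x falls outside [13,30].
Treating each of those 10 groups as a pigeonhole, one can pick one integer per group — 10 integers — with no two summing to 41.
The 11th integer lands in an occupied pair, forcing a sum of 41.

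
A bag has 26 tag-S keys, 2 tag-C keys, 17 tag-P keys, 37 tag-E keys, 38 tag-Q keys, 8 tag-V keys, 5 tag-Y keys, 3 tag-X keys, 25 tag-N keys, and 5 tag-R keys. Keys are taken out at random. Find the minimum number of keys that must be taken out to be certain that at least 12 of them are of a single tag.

79

An adversary could hand out at most 11 keys per tag (5 tags run out sooner): 11 + 2 + 11 + 11 + 11 + 8 + 5 + 3 + 11 + 5 = 78 keys and still no tag has 12.
One more key lands in a tag already at 11, so 79 draws are enough and 78 are not.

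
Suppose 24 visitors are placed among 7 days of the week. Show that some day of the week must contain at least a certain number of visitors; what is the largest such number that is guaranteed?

4

By pigeonhole, the 7 days of the week are the holes and the 24 visitors are the pigeons.
If every day of the week held at most 3 visitors, the total would be at most 7 × 3 = 21, which is less than 24.
So some day of the week holds at least ⌈24/7⌉ = 4 visitors.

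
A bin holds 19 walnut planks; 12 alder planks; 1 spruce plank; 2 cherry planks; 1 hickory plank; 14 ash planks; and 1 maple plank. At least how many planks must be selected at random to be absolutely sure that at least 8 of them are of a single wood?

An adversary could hand out at most 7 planks per wood (4 woods run out sooner): 7 + 7 + 1 + 2 + 1 + 7 + 1 = 26 planks and still no wood has 8.
One more plank lands in a wood already at 7, so 27 draws are enough and 26 are not.

27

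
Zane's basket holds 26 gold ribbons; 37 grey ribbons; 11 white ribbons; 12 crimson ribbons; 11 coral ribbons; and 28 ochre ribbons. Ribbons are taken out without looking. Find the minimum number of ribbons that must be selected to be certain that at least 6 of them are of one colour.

By the pigeonhole principle, put each drawn ribbon into a box by colour. The largest draw with every box below 6 takes min(count, 5) from each colour.
Σ min(cᵢ, 5) = 5 + 5 + 5 + 5 + 5 + 5 = 30.
Draw number 30 + 1 = 31 must push one box to 6.

31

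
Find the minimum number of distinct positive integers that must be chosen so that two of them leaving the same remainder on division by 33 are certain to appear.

By pigeonhole, the 33 residue classes mod 33 are the pigeonholes.
With 33 integers one could put 1 in each residue class and have no class reach 2.
The 34th integer pushes some class to 2, so 33·1 + 1 = 34.

34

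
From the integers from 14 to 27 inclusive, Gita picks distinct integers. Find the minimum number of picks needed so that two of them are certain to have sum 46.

11

Group the elements by complementary pair {x, 46−x}: {19,27}, {20,26}, {21,25}, …, giving 4 two-element pairs; the single value 23 (it cannot pair with itself since the integers are distinct); and 5 integers whose partner 46−x falls outside [14,27].
By the pigeonhole principle, treating each of those 10 groups as a pigeonhole, one can pick one integer per group — 10 integers — with no two summing to 46.
The 11th integer lands in an occupied pair, forcing a sum of 46.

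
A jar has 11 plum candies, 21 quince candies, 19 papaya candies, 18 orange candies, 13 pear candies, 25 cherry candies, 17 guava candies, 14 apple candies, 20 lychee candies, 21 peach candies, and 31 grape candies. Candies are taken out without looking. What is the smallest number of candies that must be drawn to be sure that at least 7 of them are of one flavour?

67

By the pigeonhole principle, the 11 flavours are the holes; the candies drawn are the pigeons.
To avoid 7 of any one flavour, the worst case takes at most 6 of each flavour.
That gives 6 + 6 + 6 + 6 + 6 + 6 + 6 + 6 + 6 + 6 + 6 = 66 candies with no flavour reaching 7.
The next candy forces some flavour to 7, so 66 + 1 = 67.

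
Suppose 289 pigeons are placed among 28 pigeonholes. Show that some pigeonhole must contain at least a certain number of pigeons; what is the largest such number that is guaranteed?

11

The 28 pigeonholes are the holes and the 289 pigeons are the pigeons.
If every pigeonhole held at most 10 pigeons, the total would be at most 28 × 10 = 280, which is less than 289.
So some pigeonhole holds at least ⌈289/28⌉ = 11 pigeons.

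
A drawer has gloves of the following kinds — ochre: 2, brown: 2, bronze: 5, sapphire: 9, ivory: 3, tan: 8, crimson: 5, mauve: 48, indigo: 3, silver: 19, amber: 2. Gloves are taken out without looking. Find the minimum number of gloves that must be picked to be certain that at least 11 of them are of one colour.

60

Put each drawn glove into a box by colour. The largest draw with every box below 11 takes min(count, 10) from each colour; colours with fewer than 10 contribute all they have.
Σ min(cᵢ, 10) = 2 + 2 + 5 + 9 + 3 + 8 + 5 + 10 + 3 + 10 + 2 = 59.
Draw number 59 + 1 = 60 must push one box to 11.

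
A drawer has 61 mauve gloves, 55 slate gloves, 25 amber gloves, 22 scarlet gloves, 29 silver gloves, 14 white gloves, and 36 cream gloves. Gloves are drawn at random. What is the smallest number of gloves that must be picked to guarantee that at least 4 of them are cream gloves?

In the worst case for collecting cream gloves, every non-cream glove comes out first.
There are 61 + 55 + 25 + 22 + 29 + 14 = 206 non-cream gloves altogether.
After those, each further glove must be cream, so 206 + 4 = 210 draws guarantee 4 cream gloves.

210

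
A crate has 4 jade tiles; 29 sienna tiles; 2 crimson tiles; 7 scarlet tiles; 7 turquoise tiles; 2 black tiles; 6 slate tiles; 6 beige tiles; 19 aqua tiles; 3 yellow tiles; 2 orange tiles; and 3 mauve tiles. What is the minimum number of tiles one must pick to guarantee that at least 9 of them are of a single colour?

By pigeonhole, put each drawn tile into a box by colour. The largest draw with every box below 9 takes min(count, 8) from each colour; colours with fewer than 8 contribute all they have.
Σ min(cᵢ, 8) = 4 + 8 + 2 + 7 + 7 + 2 + 6 + 6 + 8 + 3 + 2 + 3 = 58.
Draw number 58 + 1 = 59 must push one box to 9.

59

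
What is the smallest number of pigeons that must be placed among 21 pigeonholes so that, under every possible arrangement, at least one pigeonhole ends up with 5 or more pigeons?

With 84 pigeons one could put exactly 4 in each of the 21 pigeonholes, and no pigeonhole would reach 5.
Pigeonhole: one more pigeon must land in a pigeonhole that already has 4, giving it 5.
So 21 × 4 + 1 = 85 pigeons are required.

85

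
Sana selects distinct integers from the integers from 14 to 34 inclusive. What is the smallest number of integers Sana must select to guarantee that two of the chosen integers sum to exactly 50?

A set avoiding the sum 50 can contain at most one of each pair {x, 50−x}, plus the 3 elements whose complement lies outside the range or equal to its own complement.
The integers 14, …, 25 (12 of them) are such a set: any two sum to at least 14+15 = 29 and at most 24+25 = 49 < 50.
Any 13th integer completes one of the 9 pairs, so 13 choices force a sum of 50.

13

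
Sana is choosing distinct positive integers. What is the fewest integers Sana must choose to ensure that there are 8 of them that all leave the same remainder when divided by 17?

120

By pigeonhole, the 17 residue classes mod 17 are the pigeonholes.
With 119 integers one could put 7 in each residue class and have no class reach 8.
The 120th integer pushes some class to 8, so 17·7 + 1 = 120.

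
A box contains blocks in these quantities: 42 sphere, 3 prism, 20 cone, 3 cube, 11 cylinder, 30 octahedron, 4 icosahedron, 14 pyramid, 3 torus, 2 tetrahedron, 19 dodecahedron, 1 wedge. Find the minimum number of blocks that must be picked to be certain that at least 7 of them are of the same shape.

Pigeonhole: put each drawn block into a box by shape. The largest draw with every box below 7 takes min(count, 6) from each shape; shapes with fewer than 6 contribute all they have.
Σ min(cᵢ, 6) = 6 + 3 + 6 + 3 + 6 + 6 + 4 + 6 + 3 + 2 + 6 + 1 = 52.
Draw number 52 + 1 = 53 must push one box to 7.

53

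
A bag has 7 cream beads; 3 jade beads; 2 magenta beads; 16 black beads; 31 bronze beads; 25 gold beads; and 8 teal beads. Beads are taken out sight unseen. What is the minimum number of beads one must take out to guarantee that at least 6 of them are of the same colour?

Put each drawn bead into a box by colour. The largest draw with every box below 6 takes min(count, 5) from each colour; colours with fewer than 5 contribute all they have.
Σ min(cᵢ, 5) = 5 + 3 + 2 + 5 + 5 + 5 + 5 = 30.
Draw number 30 + 1 = 31 must push one box to 6.

31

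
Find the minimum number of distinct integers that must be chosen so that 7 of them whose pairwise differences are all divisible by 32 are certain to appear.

193

Integers whose pairwise differences are multiples of 32 are exactly those sharing a remainder mod 32. By the pigeonhole principle, the 32 residue classes mod 32 are the pigeonholes.
With 192 integers one could put 6 in each residue class and have no class reach 7.
The 193rd integer pushes some class to 7, so 32·6 + 1 = 193.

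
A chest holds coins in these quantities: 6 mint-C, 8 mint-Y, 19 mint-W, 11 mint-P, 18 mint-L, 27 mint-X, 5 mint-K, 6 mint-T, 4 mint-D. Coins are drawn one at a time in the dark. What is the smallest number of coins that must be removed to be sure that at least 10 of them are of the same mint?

66

By pigeonhole, put each drawn coin into a box by mint. The largest draw with every box below 10 takes min(count, 9) from each mint; mints with fewer than 9 contribute all they have.
Σ min(cᵢ, 9) = 6 + 8 + 9 + 9 + 9 + 9 + 5 + 6 + 4 = 65.
Draw number 65 + 1 = 66 must push one box to 10.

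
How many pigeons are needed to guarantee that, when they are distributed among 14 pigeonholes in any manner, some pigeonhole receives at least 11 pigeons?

With 140 pigeons one could put exactly 10 in each of the 14 pigeonholes, and no pigeonhole would reach 11.
By the pigeonhole principle, one more pigeon must land in a pigeonhole that already has 10, giving it 11.
So 14 × 10 + 1 = 141 pigeons are required.

141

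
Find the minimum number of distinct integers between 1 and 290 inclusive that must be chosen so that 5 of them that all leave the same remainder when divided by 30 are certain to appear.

121

By pigeonhole, the 30 residue classes mod 30 are the pigeonholes.
With 120 integers one could put 4 in each residue class and have no class reach 5.
The 121st integer pushes some class to 5, so 30·4 + 1 = 121.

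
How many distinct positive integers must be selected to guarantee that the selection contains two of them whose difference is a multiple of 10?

11

Integers whose pairwise differences are multiples of 10 are exactly those sharing a remainder mod 10. The 10 residue classes mod 10 are the pigeonholes.
With 10 integers one could put 1 in each residue class and have no class reach 2.
The 11th integer pushes some class to 2, so 10·1 + 1 = 11.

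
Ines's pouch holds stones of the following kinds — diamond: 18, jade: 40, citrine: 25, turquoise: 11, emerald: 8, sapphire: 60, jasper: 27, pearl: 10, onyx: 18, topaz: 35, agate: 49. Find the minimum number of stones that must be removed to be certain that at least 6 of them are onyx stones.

289

In the worst case for collecting onyx stones, every non-onyx stone comes out first.
There are 18 + 40 + 25 + 11 + 8 + 60 + 27 + 10 + 35 + 49 = 283 non-onyx stones altogether.
After those, each further stone must be onyx, so 283 + 6 = 289 draws guarantee 6 onyx stones.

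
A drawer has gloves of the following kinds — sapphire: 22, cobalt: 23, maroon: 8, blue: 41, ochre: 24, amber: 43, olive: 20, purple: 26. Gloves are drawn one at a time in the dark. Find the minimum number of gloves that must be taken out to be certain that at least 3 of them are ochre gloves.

186

In the worst case for collecting ochre gloves, every non-ochre glove comes out first.
There are 22 + 23 + 8 + 41 + 43 + 20 + 26 = 183 non-ochre gloves altogether.
After those, each further glove must be ochre, so 183 + 3 = 186 draws guarantee 3 ochre gloves.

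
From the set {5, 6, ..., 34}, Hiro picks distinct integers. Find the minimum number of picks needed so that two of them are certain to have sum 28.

A set avoiding the sum 28 can contain at most one of each pair {x, 28−x}, plus the 12 elements whose complement lies outside the range or equal to its own complement.
The integers 14, …, 34 (21 of them) are such a set: any two sum to at least 14+15 = 29 > 28.
Any 22nd integer completes one of the 9 pairs, so 22 choices force a sum of 28.

22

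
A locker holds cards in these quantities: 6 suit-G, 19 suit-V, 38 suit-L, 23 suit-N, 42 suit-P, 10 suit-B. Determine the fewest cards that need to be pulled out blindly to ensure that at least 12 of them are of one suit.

An adversary could hand out at most 11 cards per suit (suit-G, suit-B run out sooner): 6 + 11 + 11 + 11 + 11 + 10 = 60 cards and still no suit has 12.
Pigeonhole: one more card lands in a suit already at 11, so 61 draws are enough and 60 are not.

61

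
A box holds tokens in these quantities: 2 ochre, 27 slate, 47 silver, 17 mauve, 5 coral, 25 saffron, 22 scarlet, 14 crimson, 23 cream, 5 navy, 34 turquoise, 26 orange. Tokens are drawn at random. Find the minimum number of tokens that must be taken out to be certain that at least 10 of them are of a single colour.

94

By the pigeonhole principle, put each drawn token into a box by colour. The largest draw with every box below 10 takes min(count, 9) from each colour; colours with fewer than 9 contribute all they have.
Σ min(cᵢ, 9) = 2 + 9 + 9 + 9 + 5 + 9 + 9 + 9 + 9 + 5 + 9 + 9 = 93.
Draw number 93 + 1 = 94 must push one box to 10.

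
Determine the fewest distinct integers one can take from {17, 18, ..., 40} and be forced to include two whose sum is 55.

Group the elements by complementary pair {x, 55−x}: {17,38}, {18,37}, {19,36}, …, giving 11 two-element pairs and 2 integers whose partner 55−x falls outside [17,40].
By the pigeonhole principle, treating each of those 13 groups as a pigeonhole, one can pick one integer per group — 13 integers — with no two summing to 55.
The 14th integer lands in an occupied pair, forcing a sum of 55.

14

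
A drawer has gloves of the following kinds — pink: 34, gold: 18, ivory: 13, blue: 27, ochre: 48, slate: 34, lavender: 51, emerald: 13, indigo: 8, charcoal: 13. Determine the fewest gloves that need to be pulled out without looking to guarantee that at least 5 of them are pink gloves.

In the worst case for collecting pink gloves, every non-pink glove comes out first.
There are 18 + 13 + 27 + 48 + 34 + 51 + 13 + 8 + 13 = 225 non-pink gloves altogether.
After those, each further glove must be pink, so 225 + 5 = 230 draws guarantee 5 pink gloves.

230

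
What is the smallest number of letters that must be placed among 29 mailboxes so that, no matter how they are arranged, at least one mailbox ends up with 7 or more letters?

175

With 174 letters one could put exactly 6 in each of the 29 mailboxes, and no mailbox would reach 7.
By pigeonhole, one more letter must land in a mailbox that already has 6, giving it 7.
So 29 × 6 + 1 = 175 letters are required.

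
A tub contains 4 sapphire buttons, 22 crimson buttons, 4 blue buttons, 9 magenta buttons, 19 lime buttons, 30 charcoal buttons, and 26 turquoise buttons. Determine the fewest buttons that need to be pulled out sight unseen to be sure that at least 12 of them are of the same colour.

Pigeonhole: the 7 colours are the holes; the buttons drawn are the pigeons.
To avoid 12 of any one colour, the worst case takes at most 11 of each colour, or every button of a colour that has fewer than 11.
That gives 4 + 11 + 4 + 9 + 11 + 11 + 11 = 61 buttons with no colour reaching 12.
The next button forces some colour to 12, so 61 + 1 = 62.

62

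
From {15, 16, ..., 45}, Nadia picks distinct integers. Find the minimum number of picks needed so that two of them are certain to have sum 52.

21

Group the elements by complementary pair {x, 52−x}: {15,37}, {16,36}, {17,35}, …, giving 11 two-element pairs, the single value 26 (it cannot pair with itself since the integers are distinct), and 8 integers whose partner 52−x falls outside [15,45].
Pigeonhole: treating each of those 20 groups as a pigeonhole, one can pick one integer per group — 20 integers — with no two summing to 52.
The 21st integer lands in an occupied pair, forcing a sum of 52.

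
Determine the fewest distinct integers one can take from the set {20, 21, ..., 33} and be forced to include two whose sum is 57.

Two chosen integers sum to 57 exactly when both halves of some pair {x, 57−x} with 24 ≤ x ≤ 57−x ≤ 33 are chosen — 5 such pairs.
The remaining 4 elements (those with no distinct partner in range) can never complete a 57-sum, so the worst case takes all of them and one from each pair: 4 + 5 = 9.
Pigeonhole: the 10th integer has to be the second member of some pair, so 9 + 1 = 10.

10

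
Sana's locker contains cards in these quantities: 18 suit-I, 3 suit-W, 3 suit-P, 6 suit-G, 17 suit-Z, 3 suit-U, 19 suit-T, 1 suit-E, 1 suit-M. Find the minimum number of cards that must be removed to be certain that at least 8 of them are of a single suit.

The 9 suits are the holes; the cards drawn are the pigeons.
To avoid 8 of any one suit, the worst case takes at most 7 of each suit, or every card of a suit that has fewer than 7.
That gives 7 + 3 + 3 + 6 + 7 + 3 + 7 + 1 + 1 = 38 cards with no suit reaching 8.
The next card forces some suit to 8, so 38 + 1 = 39.

39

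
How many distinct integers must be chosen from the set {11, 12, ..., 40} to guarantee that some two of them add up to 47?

18

A set avoiding the sum 47 can contain at most one of each pair {x, 47−x}, plus the 4 elements whose complement lies outside the range.
The integers 24, …, 40 (17 of them) are such a set: any two sum to at least 24+25 = 49 > 47.
By pigeonhole, any 18th integer completes one of the 13 pairs, so 18 choices force a sum of 47.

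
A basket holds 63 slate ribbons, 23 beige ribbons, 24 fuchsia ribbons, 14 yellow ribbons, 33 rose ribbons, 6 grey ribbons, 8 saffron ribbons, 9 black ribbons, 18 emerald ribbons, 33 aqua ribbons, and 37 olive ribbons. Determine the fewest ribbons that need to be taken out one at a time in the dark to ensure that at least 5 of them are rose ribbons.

In the worst case for collecting rose ribbons, every non-rose ribbon comes out first.
There are 63 + 23 + 24 + 14 + 6 + 8 + 9 + 18 + 33 + 37 = 235 non-rose ribbons altogether.
After those, each further ribbon must be rose, so 235 + 5 = 240 draws guarantee 5 rose ribbons.

240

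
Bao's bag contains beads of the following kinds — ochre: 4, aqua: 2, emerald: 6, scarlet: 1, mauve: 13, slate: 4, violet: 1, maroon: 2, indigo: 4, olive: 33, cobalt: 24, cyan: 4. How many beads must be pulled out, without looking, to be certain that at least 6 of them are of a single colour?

43

By the pigeonhole principle, put each drawn bead into a box by colour. The largest draw with every box below 6 takes min(count, 5) from each colour; colours with fewer than 5 contribute all they have.
Σ min(cᵢ, 5) = 4 + 2 + 5 + 1 + 5 + 4 + 1 + 2 + 4 + 5 + 5 + 4 = 42.
Draw number 42 + 1 = 43 must push one box to 6.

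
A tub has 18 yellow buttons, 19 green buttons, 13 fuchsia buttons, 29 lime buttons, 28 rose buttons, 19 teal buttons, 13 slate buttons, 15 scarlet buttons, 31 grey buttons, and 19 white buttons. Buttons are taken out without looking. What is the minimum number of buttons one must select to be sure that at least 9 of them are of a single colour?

81

The 10 colours are the holes; the buttons drawn are the pigeons.
To avoid 9 of any one colour, the worst case takes at most 8 of each colour.
That gives 8 + 8 + 8 + 8 + 8 + 8 + 8 + 8 + 8 + 8 = 80 buttons with no colour reaching 9.
The next button forces some colour to 9, so 80 + 1 = 81.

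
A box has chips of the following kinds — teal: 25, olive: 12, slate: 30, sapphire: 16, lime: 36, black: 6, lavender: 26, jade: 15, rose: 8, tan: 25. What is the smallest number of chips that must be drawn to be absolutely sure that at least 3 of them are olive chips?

In the worst case for collecting olive chips, every non-olive chip comes out first.
There are 25 + 30 + 16 + 36 + 6 + 26 + 15 + 8 + 25 = 187 non-olive chips altogether.
After those, each further chip must be olive, so 187 + 3 = 190 draws guarantee 3 olive chips.

190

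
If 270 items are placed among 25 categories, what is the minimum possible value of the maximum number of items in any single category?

The 25 categories are the holes and the 270 items are the pigeons.
If every category held at most 10 items, the total would be at most 25 × 10 = 250, which is less than 270.
So some category holds at least ⌈270/25⌉ = 11 items.

11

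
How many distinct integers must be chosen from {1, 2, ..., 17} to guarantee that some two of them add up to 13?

A set avoiding the sum 13 can contain at most one of each pair {x, 13−x}, plus the 5 elements whose complement lies outside the range.
The integers 7, …, 17 (11 of them) are such a set: any two sum to at least 7+8 = 15 > 13.
Any 12th integer completes one of the 6 pairs, so 12 choices force a sum of 13.

12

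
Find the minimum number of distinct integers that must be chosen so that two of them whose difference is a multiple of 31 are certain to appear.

Integers whose pairwise differences are multiples of 31 are exactly those sharing a remainder mod 31. The 31 residue classes mod 31 are the pigeonholes.
With 31 integers one could put 1 in each residue class and have no class reach 2.
The 32nd integer pushes some class to 2, so 31·1 + 1 = 32.

32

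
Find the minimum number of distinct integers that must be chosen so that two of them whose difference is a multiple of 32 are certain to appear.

Integers whose pairwise differences are multiples of 32 are exactly those sharing a remainder mod 32. The 32 residue classes mod 32 are the pigeonholes.
With 32 integers one could put 1 in each residue class and have no class reach 2.
The 33rd integer pushes some class to 2, so 32·1 + 1 = 33.

33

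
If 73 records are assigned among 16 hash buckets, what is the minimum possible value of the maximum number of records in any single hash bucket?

5

Pigeonhole: the 16 hash buckets are the holes and the 73 records are the pigeons.
If every hash bucket held at most 4 records, the total would be at most 16 × 4 = 64, which is less than 73.
So some hash bucket holds at least ⌈73/16⌉ = 5 records.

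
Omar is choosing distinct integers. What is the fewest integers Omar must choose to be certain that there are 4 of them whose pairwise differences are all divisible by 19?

Integers whose pairwise differences are multiples of 19 are exactly those sharing a remainder mod 19. Pigeonhole: the 19 residue classes mod 19 are the pigeonholes.
With 57 integers one could put 3 in each residue class and have no class reach 4.
The 58th integer pushes some class to 4, so 19·3 + 1 = 58.

58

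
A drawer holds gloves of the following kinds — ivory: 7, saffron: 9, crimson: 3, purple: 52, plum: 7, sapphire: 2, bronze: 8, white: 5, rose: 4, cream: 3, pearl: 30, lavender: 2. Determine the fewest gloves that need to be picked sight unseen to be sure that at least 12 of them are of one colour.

73

By pigeonhole, the 12 colours are the holes; the gloves drawn are the pigeons.
To avoid 12 of any one colour, the worst case takes at most 11 of each colour, or every glove of a colour that has fewer than 11.
That gives 7 + 9 + 3 + 11 + 7 + 2 + 8 + 5 + 4 + 3 + 11 + 2 = 72 gloves with no colour reaching 12.
The next glove forces some colour to 12, so 72 + 1 = 73.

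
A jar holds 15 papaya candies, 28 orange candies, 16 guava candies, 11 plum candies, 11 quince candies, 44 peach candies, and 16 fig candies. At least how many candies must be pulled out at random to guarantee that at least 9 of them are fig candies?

In the worst case for collecting fig candies, every non-fig candy comes out first.
There are 15 + 28 + 16 + 11 + 11 + 44 = 125 non-fig candies altogether.
After those, each further candy must be fig, so 125 + 9 = 134 draws guarantee 9 fig candies.

134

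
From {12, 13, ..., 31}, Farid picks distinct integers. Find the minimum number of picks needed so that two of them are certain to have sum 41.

Two chosen integers sum to 41 exactly when both halves of some pair {x, 41−x} with 12 ≤ x ≤ 41−x ≤ 29 are chosen — 9 such pairs.
The remaining 2 elements (those with no distinct partner in range) can never complete a 41-sum, so the worst case takes all of them and one from each pair: 2 + 9 = 11.
The 12th integer has to be the second member of some pair, so 11 + 1 = 12.

12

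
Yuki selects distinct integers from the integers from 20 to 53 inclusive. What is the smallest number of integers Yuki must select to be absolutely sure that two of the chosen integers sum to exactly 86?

A set avoiding the sum 86 can contain at most one of each pair {x, 86−x}, plus the 14 elements whose complement lies outside the range or equal to its own complement.
The integers 20, …, 43 (24 of them) are such a set: any two sum to at least 20+21 = 41 and at most 42+43 = 85 < 86.
Any 25th integer completes one of the 10 pairs, so 25 choices force a sum of 86.

25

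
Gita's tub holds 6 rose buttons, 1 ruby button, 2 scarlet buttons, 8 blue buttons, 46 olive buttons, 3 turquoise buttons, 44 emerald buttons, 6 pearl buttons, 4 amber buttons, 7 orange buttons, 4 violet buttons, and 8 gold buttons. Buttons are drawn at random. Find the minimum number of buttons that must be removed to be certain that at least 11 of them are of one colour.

70

An adversary could hand out at most 10 buttons per colour (10 colours run out sooner): 6 + 1 + 2 + 8 + 10 + 3 + 10 + 6 + 4 + 7 + 4 + 8 = 69 buttons and still no colour has 11.
Pigeonhole: one more button lands in a colour already at 10, so 70 draws are enough and 69 are not.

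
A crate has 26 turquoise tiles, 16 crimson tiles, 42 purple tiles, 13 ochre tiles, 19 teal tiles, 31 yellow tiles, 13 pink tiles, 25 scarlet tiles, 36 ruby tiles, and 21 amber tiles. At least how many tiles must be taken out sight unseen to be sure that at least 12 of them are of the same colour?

An adversary could hand out at most 11 tiles per colour: 11 + 11 + 11 + 11 + 11 + 11 + 11 + 11 + 11 + 11 = 110 tiles and still no colour has 12.
By the pigeonhole principle, one more tile lands in a colour already at 11, so 111 draws are enough and 110 are not.

111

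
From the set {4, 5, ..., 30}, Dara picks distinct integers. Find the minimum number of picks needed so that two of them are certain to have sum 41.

Group the elements by complementary pair {x, 41−x}: {11,30}, {12,29}, {13,28}, …, giving 10 two-element pairs and 7 integers whose partner 41−x falls outside [4,30].
Treating each of those 17 groups as a pigeonhole, one can pick one integer per group — 17 integers — with no two summing to 41.
The 18th integer lands in an occupied pair, forcing a sum of 41.

18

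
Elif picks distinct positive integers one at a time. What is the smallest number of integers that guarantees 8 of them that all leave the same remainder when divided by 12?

Pigeonhole: the 12 residue classes mod 12 are the pigeonholes.
With 84 integers one could put 7 in each residue class and have no class reach 8.
The 85th integer pushes some class to 8, so 12·7 + 1 = 85.

85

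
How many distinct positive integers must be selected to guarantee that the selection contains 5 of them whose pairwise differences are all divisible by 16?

65

Integers whose pairwise differences are multiples of 16 are exactly those sharing a remainder mod 16. By the pigeonhole principle, the 16 residue classes mod 16 are the pigeonholes.
With 64 integers one could put 4 in each residue class and have no class reach 5.
The 65th integer pushes some class to 5, so 16·4 + 1 = 65.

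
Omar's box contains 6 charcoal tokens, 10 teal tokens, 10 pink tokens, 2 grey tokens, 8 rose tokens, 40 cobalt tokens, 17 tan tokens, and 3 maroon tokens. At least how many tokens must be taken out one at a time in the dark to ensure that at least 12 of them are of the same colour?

By the pigeonhole principle, the 8 colours are the holes; the tokens drawn are the pigeons.
To avoid 12 of any one colour, the worst case takes at most 11 of each colour, or every token of a colour that has fewer than 11.
That gives 6 + 10 + 10 + 2 + 8 + 11 + 11 + 3 = 61 tokens with no colour reaching 12.
The next token forces some colour to 12, so 61 + 1 = 62.

62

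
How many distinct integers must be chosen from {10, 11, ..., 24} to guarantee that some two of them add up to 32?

10

Group the elements by complementary pair {x, 32−x}: {10,22}, {11,21}, {12,20}, …, giving 6 two-element pairs; the single value 16 (it cannot pair with itself since the integers are distinct); and 2 integers whose partner 32−x falls outside [10,24].
By pigeonhole, treating each of those 9 groups as a pigeonhole, one can pick one integer per group — 9 integers — with no two summing to 32.
The 10th integer lands in an occupied pair, forcing a sum of 32.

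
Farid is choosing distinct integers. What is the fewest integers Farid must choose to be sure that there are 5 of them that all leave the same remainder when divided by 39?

By the pigeonhole principle, the 39 residue classes mod 39 are the pigeonholes.
With 156 integers one could put 4 in each residue class and have no class reach 5.
The 157th integer pushes some class to 5, so 39·4 + 1 = 157.

157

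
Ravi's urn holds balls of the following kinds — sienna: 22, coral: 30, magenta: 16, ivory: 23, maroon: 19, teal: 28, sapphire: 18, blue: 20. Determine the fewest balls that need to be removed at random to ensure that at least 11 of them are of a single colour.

81

By pigeonhole, the 8 colours are the holes; the balls drawn are the pigeons.
To avoid 11 of any one colour, the worst case takes at most 10 of each colour.
That gives 10 + 10 + 10 + 10 + 10 + 10 + 10 + 10 = 80 balls with no colour reaching 11.
The next ball forces some colour to 11, so 80 + 1 = 81.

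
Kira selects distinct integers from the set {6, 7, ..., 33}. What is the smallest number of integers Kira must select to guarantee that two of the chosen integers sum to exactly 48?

20

Group the elements by complementary pair {x, 48−x}: {15,33}, {16,32}, {17,31}, …, giving 9 two-element pairs; the single value 24 (it cannot pair with itself since the integers are distinct); and 9 integers whose partner 48−x falls outside [6,33].
Treating each of those 19 groups as a pigeonhole, one can pick one integer per group — 19 integers — with no two summing to 48.
The 20th integer lands in an occupied pair, forcing a sum of 48.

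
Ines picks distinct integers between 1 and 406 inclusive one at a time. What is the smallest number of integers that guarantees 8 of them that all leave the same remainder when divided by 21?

148

The 21 residue classes mod 21 are the pigeonholes.
With 147 integers one could put 7 in each residue class and have no class reach 8.
The 148th integer pushes some class to 8, so 21·7 + 1 = 148.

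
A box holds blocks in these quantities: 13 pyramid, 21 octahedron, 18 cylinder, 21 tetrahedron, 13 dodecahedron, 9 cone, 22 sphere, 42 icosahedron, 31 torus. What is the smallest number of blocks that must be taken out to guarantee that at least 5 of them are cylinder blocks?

In the worst case for collecting cylinder blocks, every non-cylinder block comes out first.
There are 13 + 21 + 21 + 13 + 9 + 22 + 42 + 31 = 172 non-cylinder blocks altogether.
After those, each further block must be cylinder, so 172 + 5 = 177 draws guarantee 5 cylinder blocks.

177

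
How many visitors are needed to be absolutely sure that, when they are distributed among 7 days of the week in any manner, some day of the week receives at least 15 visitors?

With 98 visitors one could put exactly 14 in each of the 7 days of the week, and no day of the week would reach 15.
One more visitor must land in a day of the week that already has 14, giving it 15.
So 7 × 14 + 1 = 99 visitors are required.

99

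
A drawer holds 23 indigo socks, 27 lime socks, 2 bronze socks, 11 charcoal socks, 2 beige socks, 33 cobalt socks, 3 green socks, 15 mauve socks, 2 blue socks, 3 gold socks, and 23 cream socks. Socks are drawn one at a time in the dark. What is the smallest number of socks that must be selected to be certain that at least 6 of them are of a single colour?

43

An adversary could hand out at most 5 socks per colour (5 colours run out sooner): 5 + 5 + 2 + 5 + 2 + 5 + 3 + 5 + 2 + 3 + 5 = 42 socks and still no colour has 6.
By the pigeonhole principle, one more sock lands in a colour already at 5, so 43 draws are enough and 42 are not.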